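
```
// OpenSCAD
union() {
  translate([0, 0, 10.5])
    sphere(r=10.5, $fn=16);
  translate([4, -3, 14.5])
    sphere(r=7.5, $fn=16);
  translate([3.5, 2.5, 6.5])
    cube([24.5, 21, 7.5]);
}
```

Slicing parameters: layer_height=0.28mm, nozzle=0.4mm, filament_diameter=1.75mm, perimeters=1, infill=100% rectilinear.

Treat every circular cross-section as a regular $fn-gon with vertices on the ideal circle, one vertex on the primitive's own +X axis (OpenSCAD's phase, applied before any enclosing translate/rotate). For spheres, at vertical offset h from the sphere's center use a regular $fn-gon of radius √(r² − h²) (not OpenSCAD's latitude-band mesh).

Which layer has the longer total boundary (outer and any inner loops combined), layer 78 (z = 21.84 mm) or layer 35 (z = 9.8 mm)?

layer 35 (z = 9.8 mm)

Layer 78 (z = 21.84): the sphere is not intersected at this z (|z−center|=11.340 > r=10.5); the r=7.5 sphere at (4, -3) contributes a regular 16-gon of circumradius √(7.5²−7.34²) = 1.541 (perimeter = 2·16·1.541·sin(180°/16) = 9.62 mm); the cube at (3.5, 2.5) is absent (z outside [6.5, 14]); Combining (union): only the r=7.5 sphere at (4, -3) is present, so the union is just that shape — boundary = 9.62 mm. So its perimeter = 9.62 mm. Layer 35 (z = 9.8): the r=10.5 sphere contributes a regular 16-gon of circumradius √(10.5²−0.7²) = 10.477 (perimeter = 2·16·10.477·sin(180°/16) = 65.40 mm); the r=7.5 sphere at (4, -3) contributes a regular 16-gon of circumradius √(7.5²−4.7²) = 5.845 (perimeter = 2·16·5.845·sin(180°/16) = 36.49 mm); the cube at (3.5, 2.5) is present — its section is the full 24.5×21 rectangle (perimeter 91.00 mm); Merging all regions: the regions partially overlap (shared area 134.54 mm²), so the edge portions inside another operand are dropped and the merged outline is re-measured after clipping — boundary = 132.66 mm. So its perimeter = 132.66 mm. Layer 35 is larger (132.66 vs 9.62 mm).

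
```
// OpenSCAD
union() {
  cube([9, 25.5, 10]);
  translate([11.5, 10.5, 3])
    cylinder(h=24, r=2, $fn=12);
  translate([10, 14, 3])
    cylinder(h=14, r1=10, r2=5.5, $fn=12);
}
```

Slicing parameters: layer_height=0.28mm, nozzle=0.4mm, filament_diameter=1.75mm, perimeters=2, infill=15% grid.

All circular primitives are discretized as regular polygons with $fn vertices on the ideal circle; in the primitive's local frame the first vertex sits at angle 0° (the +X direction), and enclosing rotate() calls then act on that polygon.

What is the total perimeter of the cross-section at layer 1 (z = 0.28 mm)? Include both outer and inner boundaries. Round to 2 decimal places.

69.00 mm

At z = 0.28 mm: the cube is present — its section is the full 9×25.5 rectangle (perimeter 69.00 mm); the cylinder at (11.5, 10.5) is not intersected at this z (z outside [3, 27]); the cone at (10, 14) does not reach this height (z outside [3, 17]); Taking the union: only the 9×25.5 cube is present, so the union is just that shape — boundary = 69.00 mm. Overall, the cross-section is a single solid region. Total boundary length (outer) = 69.00 mm.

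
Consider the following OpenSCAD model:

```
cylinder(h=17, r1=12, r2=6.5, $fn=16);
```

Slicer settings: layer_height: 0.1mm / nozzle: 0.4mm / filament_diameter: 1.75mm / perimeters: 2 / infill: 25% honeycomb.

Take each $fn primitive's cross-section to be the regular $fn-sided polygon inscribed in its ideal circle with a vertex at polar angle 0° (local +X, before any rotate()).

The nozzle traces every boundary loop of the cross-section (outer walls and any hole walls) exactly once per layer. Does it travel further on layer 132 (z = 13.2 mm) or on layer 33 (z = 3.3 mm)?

layer 33 (z = 3.3 mm)

Layer 132 (z = 13.2): the cone: at t=0.776 of its height the radius interpolates to r₁+(r₂−r₁)t = 7.729, giving a regular 16-gon of that circumradius (perimeter = 2·16·7.729·sin(180°/16) = 48.25 mm). So its perimeter = 48.25 mm. Layer 33 (z = 3.3): the cone (r1=12→r2=6.5) has section circumradius 10.932 here — a regular 16-gon (perimeter = 2·16·10.932·sin(180°/16) = 68.25 mm). So its perimeter = 68.25 mm. Layer 33 is larger (68.25 vs 48.25 mm).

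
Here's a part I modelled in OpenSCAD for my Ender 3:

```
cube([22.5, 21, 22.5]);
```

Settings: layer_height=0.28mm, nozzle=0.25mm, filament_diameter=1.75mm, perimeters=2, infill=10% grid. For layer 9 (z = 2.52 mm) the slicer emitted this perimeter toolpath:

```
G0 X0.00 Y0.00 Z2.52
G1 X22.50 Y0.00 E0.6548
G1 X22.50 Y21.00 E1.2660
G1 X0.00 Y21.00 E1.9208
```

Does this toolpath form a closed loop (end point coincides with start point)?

no

Start point (G0): (0.00, 0.00). End point (last G1): the path does not return to the start — open.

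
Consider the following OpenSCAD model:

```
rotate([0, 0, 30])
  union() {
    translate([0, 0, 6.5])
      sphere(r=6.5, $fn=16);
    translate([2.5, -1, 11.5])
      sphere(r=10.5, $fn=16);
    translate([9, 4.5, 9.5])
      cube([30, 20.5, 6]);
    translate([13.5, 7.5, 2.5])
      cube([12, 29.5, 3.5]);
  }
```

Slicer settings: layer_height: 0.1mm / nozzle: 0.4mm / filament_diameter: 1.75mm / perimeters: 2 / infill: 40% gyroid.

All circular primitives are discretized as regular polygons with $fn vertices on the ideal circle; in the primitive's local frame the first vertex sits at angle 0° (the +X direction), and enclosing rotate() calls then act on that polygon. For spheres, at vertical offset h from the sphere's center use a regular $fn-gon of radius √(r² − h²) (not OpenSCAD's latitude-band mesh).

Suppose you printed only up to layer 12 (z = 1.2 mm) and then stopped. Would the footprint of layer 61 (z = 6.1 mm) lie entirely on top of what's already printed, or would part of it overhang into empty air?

part overhangs

Compare the two slices. At z = 1.2: the r=6.5 sphere slices to a regular 16-gon of circumradius 3.763 (√(r²−h²) with h=5.3 from center) (area = (16/2)·3.763²·sin(360°/16) = 43.35 mm²); the r=10.5 sphere at (2.5, -1) contributes a regular 16-gon of circumradius √(10.5²−10.3²) = 2.040 (area = (16/2)·2.040²·sin(360°/16) = 12.74 mm²); the cube at (9, 4.5) is absent (z outside [9.5, 15.5]); the cube at (13.5, 7.5) does not reach this height (z outside [2.5, 6]); Taking the union: the regions partially overlap — summed areas 56.09 mm² minus the doubly-counted overlap 9.70 mm² gives 46.38 mm² — area = 46.38 mm²; (rotated 30° about Z; rotation is an isometry so areas/perimeters/island counts are preserved). At z = 6.1: the r=6.5 sphere slices to a regular 16-gon of circumradius 6.488 (√(r²−h²) with h=0.4 from center) (area = (16/2)·6.488²·sin(360°/16) = 128.86 mm²); the sphere at (2.5, -1): section is a regular 16-gon, circumradius = √(r²−h²) = √(10.5²−5.4²) = 9.005 (area = (16/2)·9.005²·sin(360°/16) = 248.25 mm²); the cube at (9, 4.5) is absent (z outside [9.5, 15.5]); the cube at (13.5, 7.5) is absent (z outside [2.5, 6]); Combining (union): the regions partially overlap — summed areas 377.11 mm² minus the doubly-counted overlap 127.92 mm² gives 249.19 mm² — area = 249.19 mm²; (whole slice rotated 30° about Z — lengths, areas and connectivity unchanged). Checking containment: at z = 6.1 the cross-section extends beyond the z = 1.2 cross-section by about 202.81 mm².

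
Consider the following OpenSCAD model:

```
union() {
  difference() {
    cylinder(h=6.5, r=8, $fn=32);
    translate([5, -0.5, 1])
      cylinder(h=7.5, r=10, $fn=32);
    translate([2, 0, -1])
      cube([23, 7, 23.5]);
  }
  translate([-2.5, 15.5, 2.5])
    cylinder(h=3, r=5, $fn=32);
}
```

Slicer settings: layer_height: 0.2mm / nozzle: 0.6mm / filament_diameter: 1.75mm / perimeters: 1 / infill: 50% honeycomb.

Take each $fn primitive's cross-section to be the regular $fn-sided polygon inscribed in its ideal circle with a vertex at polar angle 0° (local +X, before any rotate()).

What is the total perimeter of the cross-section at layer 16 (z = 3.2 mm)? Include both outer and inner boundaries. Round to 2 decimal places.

At z = 3.2 mm: the cylinder: section is a regular 32-gon, circumradius r=8 (perimeter = 2·32·8.000·sin(180°/32) = 50.18 mm); the r=10 cylinder at (5, -0.5) contributes a regular 32-gon of circumradius 10 (perimeter = 2·32·10.000·sin(180°/32) = 62.73 mm); the 23×7 cube at (2, 0) contributes its full rectangle (perimeter 60.00 mm); After the difference (first − rest): starting from the r=8 cylinder, the r=10 cylinder at (5, -0.5) partially overlaps it — only the 159.55 mm² overlap (of its 312.14 mm²) is removed, clipping the outline; the 23×7 cube at (2, 0) misses the remaining region (no effect) — boundary = 41.26 mm; the r=5 cylinder at (-2.5, 15.5) gives a regular 32-gon of circumradius 5 (constant along its height) (perimeter = 2·32·5.000·sin(180°/32) = 31.37 mm); Merging all regions: the 2 present regions are separate (no shared area or edge), so areas and boundary lengths simply add and each stays a separate island — boundary = 72.63 mm. Overall, the cross-section has 2 separate islands. Total boundary length (outer) = 72.63 mm.

72.63 mm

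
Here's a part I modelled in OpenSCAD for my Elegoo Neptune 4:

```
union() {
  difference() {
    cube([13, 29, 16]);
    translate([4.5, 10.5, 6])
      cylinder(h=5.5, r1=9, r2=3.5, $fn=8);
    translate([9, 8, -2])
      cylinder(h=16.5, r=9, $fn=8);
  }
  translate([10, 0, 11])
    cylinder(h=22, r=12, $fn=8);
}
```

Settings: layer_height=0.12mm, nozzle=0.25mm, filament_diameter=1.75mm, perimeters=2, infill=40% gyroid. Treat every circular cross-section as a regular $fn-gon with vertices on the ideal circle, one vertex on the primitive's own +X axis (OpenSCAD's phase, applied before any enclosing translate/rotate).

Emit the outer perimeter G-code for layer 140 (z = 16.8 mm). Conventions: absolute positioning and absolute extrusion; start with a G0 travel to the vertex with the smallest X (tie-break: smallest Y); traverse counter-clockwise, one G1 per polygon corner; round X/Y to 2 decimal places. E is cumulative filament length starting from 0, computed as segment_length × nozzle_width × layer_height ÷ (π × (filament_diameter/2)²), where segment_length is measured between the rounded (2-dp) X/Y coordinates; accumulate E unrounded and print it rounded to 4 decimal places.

G0 X-2.00 Y0.00 Z16.80
G1 X1.51 Y-8.49 E0.1146
G1 X10.00 Y-12.00 E0.2292
G1 X18.49 Y-8.49 E0.3438
G1 X22.00 Y0.00 E0.4583
G1 X18.49 Y8.49 E0.5729
G1 X10.00 Y12.00 E0.6875
G1 X1.51 Y8.49 E0.8021
G1 X-2.00 Y0.00 E0.9167

At z = 16.8 mm: the cube does not reach this height (z outside [0, 16]); the cone at (4.5, 10.5) is absent (z outside [6, 11.5]); the cylinder at (9, 8) is not intersected at this z (z outside [-2, 14.5]); After the difference (first − rest): the first operand is absent here, so nothing remains; the cylinder at (10, 0): section is a regular 8-gon, circumradius r=12; Merging all regions: only the r=12 cylinder at (10, 0) is present, so the union is just that shape — 1 connected region. The outline is a single polygon with 8 vertices. Extrusion per mm of travel: 0.25 × 0.12 / (π × 0.875²) = 0.012473. Accumulating E over each segment gives final E = 0.9167.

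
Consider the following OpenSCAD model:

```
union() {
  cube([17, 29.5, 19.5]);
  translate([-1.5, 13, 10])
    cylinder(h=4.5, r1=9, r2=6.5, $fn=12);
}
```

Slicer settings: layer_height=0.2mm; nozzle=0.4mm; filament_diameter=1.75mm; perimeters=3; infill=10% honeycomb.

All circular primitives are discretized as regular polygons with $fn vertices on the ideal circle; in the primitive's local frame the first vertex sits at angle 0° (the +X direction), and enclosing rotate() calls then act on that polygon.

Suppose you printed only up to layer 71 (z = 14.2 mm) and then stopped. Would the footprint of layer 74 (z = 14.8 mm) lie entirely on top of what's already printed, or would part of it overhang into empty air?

Compare the two slices. At z = 14.2: the cube (footprint 17×29.5) is included at this height (area 501.50 mm²); the cone at (-1.5, 13) (r1=9→r2=6.5) has section circumradius 6.667 here — a regular 12-gon (area = (12/2)·6.667²·sin(360°/12) = 133.33 mm²); Taking the union: the regions partially overlap — summed areas 634.83 mm² minus the doubly-counted overlap 47.27 mm² gives 587.56 mm² — area = 587.56 mm². At z = 14.8: the cube (footprint 17×29.5) is included at this height (area 501.50 mm²); the cone at (-1.5, 13) is not intersected at this z (z outside [10, 14.5]); Taking the union: only the 17×29.5 cube is present, so the union is just that shape — area = 501.50 mm². Checking containment: the cross-section at z = 14.8 is a subset of the cross-section at z = 14.2.

entirely on top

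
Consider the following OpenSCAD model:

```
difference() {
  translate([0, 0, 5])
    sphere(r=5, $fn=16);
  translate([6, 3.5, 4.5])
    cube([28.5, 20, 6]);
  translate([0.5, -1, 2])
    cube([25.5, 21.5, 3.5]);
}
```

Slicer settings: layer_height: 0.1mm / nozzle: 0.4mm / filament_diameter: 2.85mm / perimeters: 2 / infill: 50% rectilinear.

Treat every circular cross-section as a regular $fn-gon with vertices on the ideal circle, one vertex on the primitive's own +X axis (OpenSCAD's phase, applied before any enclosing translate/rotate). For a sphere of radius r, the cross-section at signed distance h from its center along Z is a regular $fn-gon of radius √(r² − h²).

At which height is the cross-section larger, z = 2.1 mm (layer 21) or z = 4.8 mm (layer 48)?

layer 48 (z = 4.8 mm)

Layer 21 (z = 2.1): the sphere: section is a regular 16-gon, circumradius = √(r²−h²) = √(5²−2.9²) = 4.073 (area = (16/2)·4.073²·sin(360°/16) = 50.79 mm²); the cube at (6, 3.5) is absent (z outside [4.5, 10.5]); the cube at (0.5, -1) is present — its section is the full 25.5×21.5 rectangle (area 548.25 mm²); Subtracting the remaining from the first: starting from the r=5 sphere (50.79 mm²), the 25.5×21.5 cube at (0.5, -1) partially overlaps it — only the 14.16 mm² overlap (of its 548.25 mm²) is removed, clipping the outline — area = 36.63 mm². So its area = 36.63 mm². Layer 48 (z = 4.8): the r=5 sphere contributes a regular 16-gon of circumradius √(5²−0.2²) = 4.996 (area = (16/2)·4.996²·sin(360°/16) = 76.41 mm²); the 28.5×20 cube at (6, 3.5) contributes its full rectangle (area 570.00 mm²); the cube at (0.5, -1) is present — its section is the full 25.5×21.5 rectangle (area 548.25 mm²); After the difference (first − rest): starting from the r=5 sphere (76.41 mm²), the 28.5×20 cube at (6, 3.5) misses the remaining region (no effect); the 25.5×21.5 cube at (0.5, -1) partially overlaps it — only the 21.03 mm² overlap (of its 548.25 mm²) is removed, clipping the outline — area = 55.39 mm². So its area = 55.39 mm². Layer 48 is larger (55.39 vs 36.63 mm²).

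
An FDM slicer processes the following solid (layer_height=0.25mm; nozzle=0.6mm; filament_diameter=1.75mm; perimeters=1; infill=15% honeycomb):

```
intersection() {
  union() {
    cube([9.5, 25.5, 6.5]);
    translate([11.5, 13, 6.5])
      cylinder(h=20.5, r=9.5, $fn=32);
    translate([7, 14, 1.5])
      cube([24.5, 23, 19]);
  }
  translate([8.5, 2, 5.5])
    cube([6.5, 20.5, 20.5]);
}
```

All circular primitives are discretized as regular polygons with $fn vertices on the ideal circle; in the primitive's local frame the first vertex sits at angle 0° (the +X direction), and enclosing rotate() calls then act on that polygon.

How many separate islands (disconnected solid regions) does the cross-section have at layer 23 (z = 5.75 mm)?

At z = 5.75 mm: the cube (footprint 9.5×25.5) is included at this height; the cylinder at (11.5, 13) does not reach this height (z outside [6.5, 27]); the cube at (7, 14) (footprint 24.5×23) is included at this height; Merging all regions: the regions partially overlap (shared area 28.75 mm²), so overlapping operands fuse into one piece — 1 connected region; the cube at (8.5, 2) (footprint 6.5×20.5) is included at this height; Keeping only the common overlap: the 6.5×20.5 cube at (8.5, 2) partially overlaps the result so far; clipping to the common part keeps 67.25 mm² — 1 connected region. Overall, the cross-section is a single solid region. Island count = 1.

1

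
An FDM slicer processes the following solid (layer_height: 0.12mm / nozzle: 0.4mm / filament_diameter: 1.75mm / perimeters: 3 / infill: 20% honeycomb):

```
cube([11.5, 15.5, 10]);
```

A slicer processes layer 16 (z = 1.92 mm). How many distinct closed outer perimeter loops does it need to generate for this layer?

At z = 1.92 mm: the cube (footprint 11.5×15.5) is included at this height. The result has 1 disconnected region.

1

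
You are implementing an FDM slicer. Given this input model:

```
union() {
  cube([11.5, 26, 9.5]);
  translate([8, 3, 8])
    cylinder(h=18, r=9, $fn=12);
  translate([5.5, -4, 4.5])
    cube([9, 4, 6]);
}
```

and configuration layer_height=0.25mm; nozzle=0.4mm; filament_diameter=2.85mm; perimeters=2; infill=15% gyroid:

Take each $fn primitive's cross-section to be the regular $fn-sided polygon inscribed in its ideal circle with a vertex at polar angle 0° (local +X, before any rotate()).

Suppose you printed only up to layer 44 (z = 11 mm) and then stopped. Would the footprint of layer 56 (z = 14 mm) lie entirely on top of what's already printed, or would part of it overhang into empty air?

entirely on top

Compare the two slices. At z = 11: the cube does not reach this height (z outside [0, 9.5]); the r=9 cylinder at (8, 3) contributes a regular 12-gon of circumradius 9 (area = (12/2)·9.000²·sin(360°/12) = 243.00 mm²); the cube at (5.5, -4) does not reach this height (z outside [4.5, 10.5]); Combining (union): only the r=9 cylinder at (8, 3) is present, so the union is just that shape — area = 243.00 mm². At z = 14: the cube does not reach this height (z outside [0, 9.5]); the r=9 cylinder at (8, 3) contributes a regular 12-gon of circumradius 9 (area = (12/2)·9.000²·sin(360°/12) = 243.00 mm²); the cube at (5.5, -4) is not intersected at this z (z outside [4.5, 10.5]); Merging all regions: only the r=9 cylinder at (8, 3) is present, so the union is just that shape — area = 243.00 mm². Checking containment: the cross-section at z = 14 is a subset of the cross-section at z = 11.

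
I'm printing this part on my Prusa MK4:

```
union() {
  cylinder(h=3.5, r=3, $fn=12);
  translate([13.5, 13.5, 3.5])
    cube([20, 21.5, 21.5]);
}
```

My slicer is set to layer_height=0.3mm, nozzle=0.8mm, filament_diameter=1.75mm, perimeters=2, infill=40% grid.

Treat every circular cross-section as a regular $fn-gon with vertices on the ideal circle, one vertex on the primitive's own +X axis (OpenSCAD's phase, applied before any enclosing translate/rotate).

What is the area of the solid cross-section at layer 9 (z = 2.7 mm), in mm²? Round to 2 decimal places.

At z = 2.7 mm: the cylinder: section is a regular 12-gon, circumradius r=3 (area = (12/2)·3.000²·sin(360°/12) = 27.00 mm²); the cube at (13.5, 13.5) does not reach this height (z outside [3.5, 25]); Merging all regions: only the r=3 cylinder is present, so the union is just that shape — area = 27.00 mm². Overall, the cross-section is a single solid region. Net area = 27.00 mm².

27.00 mm²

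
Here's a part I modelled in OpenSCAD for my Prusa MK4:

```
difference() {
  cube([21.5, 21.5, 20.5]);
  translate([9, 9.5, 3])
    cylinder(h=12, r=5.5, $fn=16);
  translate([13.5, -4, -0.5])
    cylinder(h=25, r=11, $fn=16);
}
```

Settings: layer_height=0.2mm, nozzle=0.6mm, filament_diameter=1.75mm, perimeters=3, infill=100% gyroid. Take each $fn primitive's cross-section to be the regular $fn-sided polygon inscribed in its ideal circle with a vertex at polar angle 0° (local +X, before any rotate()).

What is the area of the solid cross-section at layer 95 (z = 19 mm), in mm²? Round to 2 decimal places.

At z = 19 mm: the 21.5×21.5 cube contributes its full rectangle (area 462.25 mm²); the cylinder at (9, 9.5) does not reach this height (z outside [3, 15]); the r=11 cylinder at (13.5, -4) gives a regular 16-gon of circumradius 11 (constant along its height) (area = (16/2)·11.000²·sin(360°/16) = 370.44 mm²); After the difference (first − rest): starting from the 21.5×21.5 cube (462.25 mm²), the r=11 cylinder at (13.5, -4) partially overlaps it — only the 96.44 mm² overlap (of its 370.44 mm²) is removed, clipping the outline — area = 365.81 mm². Overall, the cross-section is a single solid region. Net area = 365.81 mm².

365.81 mm²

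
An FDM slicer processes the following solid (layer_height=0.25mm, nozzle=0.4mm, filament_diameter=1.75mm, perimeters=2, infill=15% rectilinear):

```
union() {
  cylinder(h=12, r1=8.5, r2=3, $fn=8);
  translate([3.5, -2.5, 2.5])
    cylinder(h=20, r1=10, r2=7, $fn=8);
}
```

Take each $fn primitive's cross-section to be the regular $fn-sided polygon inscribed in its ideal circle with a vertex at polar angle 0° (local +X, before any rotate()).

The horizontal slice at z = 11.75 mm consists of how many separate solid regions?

At z = 11.75 mm: the cone (r1=8.5→r2=3) has section circumradius 3.115 here — a regular 8-gon; the cone at (3.5, -2.5) contributes a regular 8-gon of circumradius 8.613 (interpolated between r1=10 and r2=7 at t=0.463); Combining (union): the cone lies entirely inside the cone at (3.5, -2.5), so the union is just the cone at (3.5, -2.5) — 1 connected region. The result has 1 disconnected region.

1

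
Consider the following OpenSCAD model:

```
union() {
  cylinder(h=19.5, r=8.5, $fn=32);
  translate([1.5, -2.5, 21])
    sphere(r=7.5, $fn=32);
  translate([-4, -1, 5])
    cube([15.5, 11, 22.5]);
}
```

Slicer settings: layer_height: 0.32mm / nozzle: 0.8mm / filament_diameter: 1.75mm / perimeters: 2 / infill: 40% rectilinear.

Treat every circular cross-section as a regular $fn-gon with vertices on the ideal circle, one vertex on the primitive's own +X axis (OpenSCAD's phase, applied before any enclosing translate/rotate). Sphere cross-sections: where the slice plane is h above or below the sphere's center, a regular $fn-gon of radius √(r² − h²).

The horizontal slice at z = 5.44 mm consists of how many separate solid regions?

At z = 5.44 mm: the cylinder: section is a regular 32-gon, circumradius r=8.5; the sphere at (1.5, -2.5) is not intersected at this z (|z−center|=15.560 > r=7.5); the cube at (-4, -1) (footprint 15.5×11) is included at this height; Taking the union: the regions partially overlap (shared area 101.42 mm²), so overlapping operands fuse into one piece — 1 connected region. The result has 1 disconnected region.

1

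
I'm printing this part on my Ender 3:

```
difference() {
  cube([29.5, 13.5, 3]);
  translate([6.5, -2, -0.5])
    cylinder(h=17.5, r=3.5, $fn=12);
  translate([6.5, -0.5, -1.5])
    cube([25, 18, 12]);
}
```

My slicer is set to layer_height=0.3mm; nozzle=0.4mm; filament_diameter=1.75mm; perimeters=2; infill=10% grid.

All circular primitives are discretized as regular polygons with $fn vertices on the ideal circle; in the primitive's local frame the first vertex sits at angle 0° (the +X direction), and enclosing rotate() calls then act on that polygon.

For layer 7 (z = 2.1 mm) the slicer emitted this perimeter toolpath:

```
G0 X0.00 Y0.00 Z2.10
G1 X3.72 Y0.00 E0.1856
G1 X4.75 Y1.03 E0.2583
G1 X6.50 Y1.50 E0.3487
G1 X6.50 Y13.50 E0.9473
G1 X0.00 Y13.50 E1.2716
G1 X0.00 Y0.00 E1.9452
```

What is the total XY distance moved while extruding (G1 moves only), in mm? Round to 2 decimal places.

38.99 mm

Sum the Euclidean lengths of each G1 segment: total = 38.99 mm.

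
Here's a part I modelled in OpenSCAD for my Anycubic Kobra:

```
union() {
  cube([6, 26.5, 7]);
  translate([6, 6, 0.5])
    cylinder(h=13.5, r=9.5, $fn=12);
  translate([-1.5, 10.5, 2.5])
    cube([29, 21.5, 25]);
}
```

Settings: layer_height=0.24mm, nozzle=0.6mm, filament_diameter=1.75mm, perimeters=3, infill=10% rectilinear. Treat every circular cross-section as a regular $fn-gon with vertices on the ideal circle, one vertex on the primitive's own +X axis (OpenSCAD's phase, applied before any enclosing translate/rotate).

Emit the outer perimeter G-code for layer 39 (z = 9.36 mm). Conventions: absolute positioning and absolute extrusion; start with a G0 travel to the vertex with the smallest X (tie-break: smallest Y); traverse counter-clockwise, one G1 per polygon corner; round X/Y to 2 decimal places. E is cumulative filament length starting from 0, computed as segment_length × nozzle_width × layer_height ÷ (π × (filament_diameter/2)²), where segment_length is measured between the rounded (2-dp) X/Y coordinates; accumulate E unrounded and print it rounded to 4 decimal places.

At z = 9.36 mm: the cube is not intersected at this z (z outside [0, 7]); the r=9.5 cylinder at (6, 6) contributes a regular 12-gon of circumradius 9.5; the 29×21.5 cube at (-1.5, 10.5) contributes its full rectangle; Taking the union: the regions partially overlap (shared area 54.85 mm²), so overlapping operands fuse into one piece — 1 connected region. The outline is a single polygon with 13 vertices. Extrusion per mm of travel: 0.6 × 0.24 / (π × 0.875²) = 0.059868. Accumulating E over each segment gives final E = 7.4446.

G0 X-3.50 Y6.00 Z9.36
G1 X-2.23 Y1.25 E0.2944
G1 X1.25 Y-2.23 E0.5890
G1 X6.00 Y-3.50 E0.8834
G1 X10.75 Y-2.23 E1.1777
G1 X14.23 Y1.25 E1.4724
G1 X15.50 Y6.00 E1.7667
G1 X14.29 Y10.50 E2.0457
G1 X27.50 Y10.50 E2.8366
G1 X27.50 Y32.00 E4.1237
G1 X-1.50 Y32.00 E5.8599
G1 X-1.50 Y11.48 E7.0884
G1 X-2.23 Y10.75 E7.1502
G1 X-3.50 Y6.00 E7.4446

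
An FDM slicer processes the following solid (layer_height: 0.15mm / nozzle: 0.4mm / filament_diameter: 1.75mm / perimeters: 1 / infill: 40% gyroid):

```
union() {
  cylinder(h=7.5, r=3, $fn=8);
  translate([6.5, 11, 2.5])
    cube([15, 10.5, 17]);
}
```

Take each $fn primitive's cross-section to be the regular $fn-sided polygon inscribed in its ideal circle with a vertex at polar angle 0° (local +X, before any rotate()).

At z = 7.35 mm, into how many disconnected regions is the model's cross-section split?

2

At z = 7.35 mm: the r=3 cylinder gives a regular 8-gon of circumradius 3 (constant along its height); the 15×10.5 cube at (6.5, 11) contributes its full rectangle; Merging all regions: the 2 present regions are separate (no shared area or edge), so areas and boundary lengths simply add and each stays a separate island — 2 connected regions. The result has 2 disconnected regions.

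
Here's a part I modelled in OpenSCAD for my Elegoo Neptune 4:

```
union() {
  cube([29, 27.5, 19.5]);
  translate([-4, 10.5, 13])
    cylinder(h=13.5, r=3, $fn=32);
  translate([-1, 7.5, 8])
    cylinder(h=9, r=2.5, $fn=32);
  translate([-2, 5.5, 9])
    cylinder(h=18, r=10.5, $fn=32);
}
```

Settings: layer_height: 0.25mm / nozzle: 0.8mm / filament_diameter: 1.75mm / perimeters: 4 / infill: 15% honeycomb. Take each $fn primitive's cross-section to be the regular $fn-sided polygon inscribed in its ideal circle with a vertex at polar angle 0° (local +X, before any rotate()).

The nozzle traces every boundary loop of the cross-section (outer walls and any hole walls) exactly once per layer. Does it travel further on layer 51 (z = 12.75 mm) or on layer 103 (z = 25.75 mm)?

layer 51 (z = 12.75 mm)

Layer 51 (z = 12.75): the cube is present — its section is the full 29×27.5 rectangle (perimeter 113.00 mm); the cylinder at (-4, 10.5) does not reach this height (z outside [13, 26.5]); the cylinder at (-1, 7.5): section is a regular 32-gon, circumradius r=2.5 (perimeter = 2·32·2.500·sin(180°/32) = 15.68 mm); the r=10.5 cylinder at (-2, 5.5) gives a regular 32-gon of circumradius 10.5 (constant along its height) (perimeter = 2·32·10.500·sin(180°/32) = 65.87 mm); Taking the union: the regions partially overlap (shared area 128.53 mm²), so the edge portions inside another operand are dropped and the merged outline is re-measured after clipping — boundary = 135.90 mm. So its perimeter = 135.90 mm. Layer 103 (z = 25.75): the cube does not reach this height (z outside [0, 19.5]); the cylinder at (-4, 10.5): section is a regular 32-gon, circumradius r=3 (perimeter = 2·32·3.000·sin(180°/32) = 18.82 mm); the cylinder at (-1, 7.5) does not reach this height (z outside [8, 17]); the r=10.5 cylinder at (-2, 5.5) gives a regular 32-gon of circumradius 10.5 (constant along its height) (perimeter = 2·32·10.500·sin(180°/32) = 65.87 mm); Combining (union): the r=3 cylinder at (-4, 10.5) lies entirely inside the r=10.5 cylinder at (-2, 5.5), so the union is just the r=10.5 cylinder at (-2, 5.5) — boundary = 65.87 mm. So its perimeter = 65.87 mm. Layer 51 is larger (135.90 vs 65.87 mm).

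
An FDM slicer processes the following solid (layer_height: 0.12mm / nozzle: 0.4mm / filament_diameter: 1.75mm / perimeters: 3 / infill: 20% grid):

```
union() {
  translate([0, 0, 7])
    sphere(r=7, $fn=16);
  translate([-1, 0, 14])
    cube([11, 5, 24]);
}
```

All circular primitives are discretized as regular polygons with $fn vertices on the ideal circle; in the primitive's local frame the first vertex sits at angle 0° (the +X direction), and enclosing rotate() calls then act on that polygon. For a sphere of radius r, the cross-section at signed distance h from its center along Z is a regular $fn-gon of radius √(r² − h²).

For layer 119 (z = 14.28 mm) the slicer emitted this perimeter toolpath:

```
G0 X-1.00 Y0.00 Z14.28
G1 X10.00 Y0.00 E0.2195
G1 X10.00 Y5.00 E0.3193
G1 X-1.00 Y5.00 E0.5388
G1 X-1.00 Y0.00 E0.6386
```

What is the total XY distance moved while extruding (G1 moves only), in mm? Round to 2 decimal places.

32.00 mm

Sum the Euclidean lengths of each G1 segment: total = 32.00 mm.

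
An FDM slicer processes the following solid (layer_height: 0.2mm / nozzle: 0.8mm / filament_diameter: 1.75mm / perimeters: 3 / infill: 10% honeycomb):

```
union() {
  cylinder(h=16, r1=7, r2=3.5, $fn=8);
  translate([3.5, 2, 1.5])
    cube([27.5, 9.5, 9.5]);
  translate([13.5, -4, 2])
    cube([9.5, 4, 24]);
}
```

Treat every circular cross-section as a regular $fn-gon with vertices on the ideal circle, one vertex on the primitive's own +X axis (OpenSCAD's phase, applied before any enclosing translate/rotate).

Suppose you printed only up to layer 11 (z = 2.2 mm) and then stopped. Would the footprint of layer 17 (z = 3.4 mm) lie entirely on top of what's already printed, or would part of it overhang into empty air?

entirely on top

Compare the two slices. At z = 2.2: the cone (r1=7→r2=3.5) has section circumradius 6.519 here — a regular 8-gon (area = (8/2)·6.519²·sin(360°/8) = 120.19 mm²); the 27.5×9.5 cube at (3.5, 2) contributes its full rectangle (area 261.25 mm²); the cube at (13.5, -4) (footprint 9.5×4) is included at this height (area 38.00 mm²); Combining (union): the regions partially overlap — summed areas 419.44 mm² minus the doubly-counted overlap 4.56 mm² gives 414.88 mm² — area = 414.88 mm². At z = 3.4: the cone (r1=7→r2=3.5) has section circumradius 6.256 here — a regular 8-gon (area = (8/2)·6.256²·sin(360°/8) = 110.71 mm²); the 27.5×9.5 cube at (3.5, 2) contributes its full rectangle (area 261.25 mm²); the cube at (13.5, -4) (footprint 9.5×4) is included at this height (area 38.00 mm²); Taking the union: the regions partially overlap — summed areas 409.96 mm² minus the doubly-counted overlap 3.63 mm² gives 406.32 mm² — area = 406.32 mm². Checking containment: the cross-section at z = 3.4 is a subset of the cross-section at z = 2.2.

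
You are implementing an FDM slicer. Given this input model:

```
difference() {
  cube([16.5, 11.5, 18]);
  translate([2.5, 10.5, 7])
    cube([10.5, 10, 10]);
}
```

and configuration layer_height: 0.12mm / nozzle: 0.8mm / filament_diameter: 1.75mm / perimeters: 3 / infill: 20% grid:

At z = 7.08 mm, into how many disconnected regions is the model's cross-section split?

1

At z = 7.08 mm: the cube is present — its section is the full 16.5×11.5 rectangle; the cube at (2.5, 10.5) is present — its section is the full 10.5×10 rectangle; Taking the first minus the rest: starting from the 16.5×11.5 cube, the 10.5×10 cube at (2.5, 10.5) partially overlaps it — only the 10.50 mm² overlap (of its 105.00 mm²) is removed, clipping the outline — 1 connected region. The result has 1 disconnected region.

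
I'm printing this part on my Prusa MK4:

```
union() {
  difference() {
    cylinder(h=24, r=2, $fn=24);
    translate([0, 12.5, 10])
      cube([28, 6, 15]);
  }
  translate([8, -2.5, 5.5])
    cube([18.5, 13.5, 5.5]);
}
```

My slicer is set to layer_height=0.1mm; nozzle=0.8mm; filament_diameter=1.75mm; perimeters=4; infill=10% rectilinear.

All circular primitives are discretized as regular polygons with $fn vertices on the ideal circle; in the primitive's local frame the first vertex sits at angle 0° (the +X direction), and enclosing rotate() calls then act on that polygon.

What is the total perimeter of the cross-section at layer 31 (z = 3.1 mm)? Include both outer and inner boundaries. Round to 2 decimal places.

12.53 mm

At z = 3.1 mm: the r=2 cylinder gives a regular 24-gon of circumradius 2 (constant along its height) (perimeter = 2·24·2.000·sin(180°/24) = 12.53 mm); the cube at (0, 12.5) does not reach this height (z outside [10, 25]); Subtracting the remaining from the first: none of the subtracted shapes is present at this height, so the r=2 cylinder is unchanged — boundary = 12.53 mm; the cube at (8, -2.5) does not reach this height (z outside [5.5, 11]); Merging all regions: only the result so far is present, so the union is just that shape — boundary = 12.53 mm. Overall, the cross-section is a single solid region. Total boundary length (outer) = 12.53 mm.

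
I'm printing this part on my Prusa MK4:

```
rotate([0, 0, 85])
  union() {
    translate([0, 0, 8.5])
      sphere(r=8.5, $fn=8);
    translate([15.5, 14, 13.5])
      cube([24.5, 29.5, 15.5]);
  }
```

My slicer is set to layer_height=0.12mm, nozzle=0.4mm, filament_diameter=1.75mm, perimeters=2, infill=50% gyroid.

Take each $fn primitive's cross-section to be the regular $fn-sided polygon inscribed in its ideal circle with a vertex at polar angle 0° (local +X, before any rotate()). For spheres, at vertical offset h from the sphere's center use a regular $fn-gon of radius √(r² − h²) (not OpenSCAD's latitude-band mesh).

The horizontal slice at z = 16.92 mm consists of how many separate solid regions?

2

At z = 16.92 mm: the r=8.5 sphere contributes a regular 8-gon of circumradius √(8.5²−8.42²) = 1.163; the cube at (15.5, 14) (footprint 24.5×29.5) is included at this height; Merging all regions: the 2 present regions are separate (no shared area or edge), so areas and boundary lengths simply add and each stays a separate island — 2 connected regions; (rotated 85° about Z; rotation is an isometry so areas/perimeters/island counts are preserved). The result has 2 disconnected regions.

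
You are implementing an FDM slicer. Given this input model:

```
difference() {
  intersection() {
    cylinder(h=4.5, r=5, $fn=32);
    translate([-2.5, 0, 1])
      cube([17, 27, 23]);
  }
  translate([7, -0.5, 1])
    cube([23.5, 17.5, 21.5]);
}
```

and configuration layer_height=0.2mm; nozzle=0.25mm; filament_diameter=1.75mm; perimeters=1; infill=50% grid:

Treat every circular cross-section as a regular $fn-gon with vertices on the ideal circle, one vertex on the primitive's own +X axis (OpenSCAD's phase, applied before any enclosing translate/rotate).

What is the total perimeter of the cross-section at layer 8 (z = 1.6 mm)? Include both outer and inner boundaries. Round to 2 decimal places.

At z = 1.6 mm: the r=5 cylinder contributes a regular 32-gon of circumradius 5 (perimeter = 2·32·5.000·sin(180°/32) = 31.37 mm); the cube at (-2.5, 0) (footprint 17×27) is included at this height (perimeter 88.00 mm); After intersecting: the 17×27 cube at (-2.5, 0) partially overlaps the r=5 cylinder; clipping to the common part keeps 31.42 mm² — boundary = 22.27 mm; the cube at (7, -0.5) (footprint 23.5×17.5) is included at this height (perimeter 82.00 mm); Subtracting the remaining from the first: starting from that combined region, the 23.5×17.5 cube at (7, -0.5) misses the remaining region (no effect) — boundary = 22.27 mm. Overall, the cross-section is a single solid region. Total boundary length (outer) = 22.27 mm.

22.27 mm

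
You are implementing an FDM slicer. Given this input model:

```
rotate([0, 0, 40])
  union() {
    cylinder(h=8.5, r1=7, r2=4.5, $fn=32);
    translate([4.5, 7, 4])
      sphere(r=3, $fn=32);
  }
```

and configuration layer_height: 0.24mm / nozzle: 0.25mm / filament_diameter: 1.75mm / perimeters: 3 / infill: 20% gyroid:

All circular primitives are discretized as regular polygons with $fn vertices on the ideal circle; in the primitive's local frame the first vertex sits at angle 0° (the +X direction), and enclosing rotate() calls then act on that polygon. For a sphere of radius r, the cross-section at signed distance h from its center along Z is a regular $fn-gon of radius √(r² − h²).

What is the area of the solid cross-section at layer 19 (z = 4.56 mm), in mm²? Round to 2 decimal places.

At z = 4.56 mm: the cone: at t=0.536 of its height the radius interpolates to r₁+(r₂−r₁)t = 5.659, giving a regular 32-gon of that circumradius (area = (32/2)·5.659²·sin(360°/32) = 99.96 mm²); the sphere at (4.5, 7): section is a regular 32-gon, circumradius = √(r²−h²) = √(3²−0.56²) = 2.947 (area = (32/2)·2.947²·sin(360°/32) = 27.11 mm²); Combining (union): the regions partially overlap — summed areas 127.07 mm² minus the doubly-counted overlap 0.34 mm² gives 126.73 mm² — area = 126.73 mm²; (rotated 40° about Z; rotation is an isometry so areas/perimeters/island counts are preserved). Overall, the cross-section is a single solid region. Net area = 126.73 mm².

126.73 mm²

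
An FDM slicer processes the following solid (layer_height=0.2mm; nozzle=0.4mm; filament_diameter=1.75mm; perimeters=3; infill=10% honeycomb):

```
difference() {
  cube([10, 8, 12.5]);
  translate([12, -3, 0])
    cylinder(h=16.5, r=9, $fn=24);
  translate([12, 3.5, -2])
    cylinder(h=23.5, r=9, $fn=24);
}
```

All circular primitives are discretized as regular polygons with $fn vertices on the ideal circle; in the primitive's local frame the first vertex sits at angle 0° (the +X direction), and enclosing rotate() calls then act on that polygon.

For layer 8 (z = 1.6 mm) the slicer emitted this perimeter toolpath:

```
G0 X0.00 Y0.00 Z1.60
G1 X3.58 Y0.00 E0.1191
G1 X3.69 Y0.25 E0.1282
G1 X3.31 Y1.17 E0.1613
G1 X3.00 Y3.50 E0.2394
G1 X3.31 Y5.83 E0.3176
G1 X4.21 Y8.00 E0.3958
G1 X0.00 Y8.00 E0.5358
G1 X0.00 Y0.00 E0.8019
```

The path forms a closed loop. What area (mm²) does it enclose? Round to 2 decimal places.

Apply the shoelace formula to the sequence of (X, Y) vertices; enclosed area = 26.99 mm².

26.99 mm²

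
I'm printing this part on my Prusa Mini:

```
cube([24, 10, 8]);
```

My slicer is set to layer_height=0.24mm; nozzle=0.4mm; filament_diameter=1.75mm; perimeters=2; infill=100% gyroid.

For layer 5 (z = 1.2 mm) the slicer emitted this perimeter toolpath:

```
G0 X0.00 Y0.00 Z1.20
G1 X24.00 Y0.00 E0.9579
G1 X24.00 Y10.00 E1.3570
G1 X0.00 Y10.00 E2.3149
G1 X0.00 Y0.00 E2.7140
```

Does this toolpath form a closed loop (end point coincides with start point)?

Start point (G0): (0.00, 0.00). End point (last G1): the path returns to the start — closed.

yes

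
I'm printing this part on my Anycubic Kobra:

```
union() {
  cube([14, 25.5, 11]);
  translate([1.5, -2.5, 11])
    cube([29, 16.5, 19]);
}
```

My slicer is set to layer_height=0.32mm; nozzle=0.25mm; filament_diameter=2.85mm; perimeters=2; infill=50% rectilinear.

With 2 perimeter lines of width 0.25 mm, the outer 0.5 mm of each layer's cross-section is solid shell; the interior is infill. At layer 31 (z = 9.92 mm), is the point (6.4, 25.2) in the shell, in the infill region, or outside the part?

At z = 9.92 mm: the cube is present — its section is the full 14×25.5 rectangle; the cube at (1.5, -2.5) is absent (z outside [11, 30]); Combining (union): only the 14×25.5 cube is present, so the union is just that shape — 1 connected region. Overall, the cross-section is a single solid region. The nearest boundary edge runs (14.00, 25.50)→(0.00, 25.50); distance from the point to it = 0.30 mm. The point is inside the cross-section, 0.30 mm from the nearest boundary — within the 0.5 mm shell band (2 × 0.25).

shell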